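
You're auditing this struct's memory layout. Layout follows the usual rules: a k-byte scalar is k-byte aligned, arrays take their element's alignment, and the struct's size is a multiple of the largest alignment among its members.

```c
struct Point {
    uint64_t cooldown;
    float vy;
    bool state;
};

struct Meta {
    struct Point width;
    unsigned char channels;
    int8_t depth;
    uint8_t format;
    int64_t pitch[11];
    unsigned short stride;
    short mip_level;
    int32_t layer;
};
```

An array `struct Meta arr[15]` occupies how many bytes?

Point: cooldown at 0 (size 8, align 8) → ends 8; vy at 8 (size 4, align 4) → ends 12; state at 12 (size 1, align 1) → ends 13; tail pad 3 to reach multiple of 8; total 16 bytes, alignment 8
width at 0 (size 16, align 8) → ends 16
channels at 16 (size 1, align 1) → ends 17
depth at 17 (size 1, align 1) → ends 18
format at 18 (size 1, align 1) → ends 19
pad 5 to align 8 for pitch
pitch at 24 (size 88, align 8) → ends 112
stride at 112 (size 2, align 2) → ends 114
mip_level at 114 (size 2, align 2) → ends 116
layer at 116 (size 4, align 4) → ends 120
total 120 bytes, alignment 8
array of 15: 15 × 120 = 1800

1800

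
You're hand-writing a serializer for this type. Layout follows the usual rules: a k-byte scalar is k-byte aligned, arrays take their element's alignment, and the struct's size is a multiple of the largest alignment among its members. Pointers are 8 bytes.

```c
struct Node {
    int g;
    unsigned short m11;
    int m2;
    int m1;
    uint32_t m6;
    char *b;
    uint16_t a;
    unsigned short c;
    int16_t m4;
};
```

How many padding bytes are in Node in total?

8

@0: g [4B, align 4] → 4
@4: m11 [2B, align 2] → 6
+2 pad (align 4)
@8: m2 [4B, align 4] → 12
@12: m1 [4B, align 4] → 16
@16: m6 [4B, align 4] → 20
+4 pad (align 8)
@24: b [8B, align 8] → 32
@32: a [2B, align 2] → 34
@34: c [2B, align 2] → 36
@36: m4 [2B, align 2] → 38
+2 tail pad (align 8)
size 40, align 8
data bytes 32, size 40 → padding 8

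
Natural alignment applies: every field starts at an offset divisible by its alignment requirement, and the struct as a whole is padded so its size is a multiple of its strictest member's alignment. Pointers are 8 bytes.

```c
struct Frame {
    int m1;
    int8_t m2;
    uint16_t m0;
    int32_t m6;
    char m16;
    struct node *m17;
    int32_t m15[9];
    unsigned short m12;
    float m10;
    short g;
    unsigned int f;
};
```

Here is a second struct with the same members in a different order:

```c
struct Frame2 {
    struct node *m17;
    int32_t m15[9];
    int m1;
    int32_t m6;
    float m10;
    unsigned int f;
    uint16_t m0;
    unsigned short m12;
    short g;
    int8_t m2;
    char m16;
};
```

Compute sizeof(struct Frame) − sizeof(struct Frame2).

@0: m1 [4B, align 4] → 4
@4: m2 [1B, align 1] → 5
+1 pad (align 2)
@6: m0 [2B, align 2] → 8
@8: m6 [4B, align 4] → 12
@12: m16 [1B, align 1] → 13
+3 pad (align 8)
@16: m17 [8B, align 8] → 24
@24: m15 [36B, align 4] → 60
@60: m12 [2B, align 2] → 62
+2 pad (align 4)
@64: m10 [4B, align 4] → 68
@68: g [2B, align 2] → 70
+2 pad (align 4)
@72: f [4B, align 4] → 76
+4 tail pad (align 8)
size 80, align 8
— Frame2 —
@0: m17 [8B, align 8] → 8
@8: m15 [36B, align 4] → 44
@44: m1 [4B, align 4] → 48
@48: m6 [4B, align 4] → 52
@52: m10 [4B, align 4] → 56
@56: f [4B, align 4] → 60
@60: m0 [2B, align 2] → 62
@62: m12 [2B, align 2] → 64
@64: g [2B, align 2] → 66
@66: m2 [1B, align 1] → 67
@67: m16 [1B, align 1] → 68
+4 tail pad (align 8)
size 72, align 8
80 − 72 = 8

8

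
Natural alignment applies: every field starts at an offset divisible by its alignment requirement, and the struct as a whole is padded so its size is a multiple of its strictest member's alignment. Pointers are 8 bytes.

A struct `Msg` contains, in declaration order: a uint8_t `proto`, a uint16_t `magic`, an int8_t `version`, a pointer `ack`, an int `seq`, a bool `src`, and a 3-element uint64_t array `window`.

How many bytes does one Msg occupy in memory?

48

@0: proto [1B, align 1] → 1
+1 pad (align 2)
@2: magic [2B, align 2] → 4
@4: version [1B, align 1] → 5
+3 pad (align 8)
@8: ack [8B, align 8] → 16
@16: seq [4B, align 4] → 20
@20: src [1B, align 1] → 21
+3 pad (align 8)
@24: window [24B, align 8] → 48
size 48, align 8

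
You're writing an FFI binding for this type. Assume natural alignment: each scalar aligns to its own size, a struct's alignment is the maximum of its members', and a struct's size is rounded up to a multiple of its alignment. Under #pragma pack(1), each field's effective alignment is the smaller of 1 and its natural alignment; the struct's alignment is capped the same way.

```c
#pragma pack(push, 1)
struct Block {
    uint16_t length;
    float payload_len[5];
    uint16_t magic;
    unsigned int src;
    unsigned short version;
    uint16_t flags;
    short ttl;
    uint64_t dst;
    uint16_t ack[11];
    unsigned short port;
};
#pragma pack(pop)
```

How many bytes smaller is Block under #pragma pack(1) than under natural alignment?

natural layout:
  0..2  length  (2B, 2-aligned)
  2..4  -- padding (2B)
  4..24  payload_len  (20B, 4-aligned)
  24..26  magic  (2B, 2-aligned)
  26..28  -- padding (2B)
  28..32  src  (4B, 4-aligned)
  32..34  version  (2B, 2-aligned)
  34..36  flags  (2B, 2-aligned)
  36..38  ttl  (2B, 2-aligned)
  38..40  -- padding (2B)
  40..48  dst  (8B, 8-aligned)
  48..70  ack  (22B, 2-aligned)
  70..72  port  (2B, 2-aligned)
  sizeof = 72, alignof = 8
packed(1) layout:
  0..2  length  (2B, 1-aligned)
  2..22  payload_len  (20B, 1-aligned)
  22..24  magic  (2B, 1-aligned)
  24..28  src  (4B, 1-aligned)
  28..30  version  (2B, 1-aligned)
  30..32  flags  (2B, 1-aligned)
  32..34  ttl  (2B, 1-aligned)
  34..42  dst  (8B, 1-aligned)
  42..64  ack  (22B, 1-aligned)
  64..66  port  (2B, 1-aligned)
  sizeof = 66, alignof = 1
72 − 66 = 6

6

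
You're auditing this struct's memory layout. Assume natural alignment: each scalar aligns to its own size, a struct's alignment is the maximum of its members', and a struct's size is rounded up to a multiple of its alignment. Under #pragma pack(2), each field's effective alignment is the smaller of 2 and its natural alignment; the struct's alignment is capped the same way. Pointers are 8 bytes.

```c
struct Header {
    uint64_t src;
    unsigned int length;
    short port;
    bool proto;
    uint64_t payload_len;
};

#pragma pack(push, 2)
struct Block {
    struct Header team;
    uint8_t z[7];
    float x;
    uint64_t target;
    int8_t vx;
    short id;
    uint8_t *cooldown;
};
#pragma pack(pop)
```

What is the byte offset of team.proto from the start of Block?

14

Header: src at 0 (size 8, align 8) → ends 8; length at 8 (size 4, align 4) → ends 12; port at 12 (size 2, align 2) → ends 14; proto at 14 (size 1, align 1) → ends 15; pad 1 to align 8 for payload_len; payload_len at 16 (size 8, align 8) → ends 24; total 24 bytes, alignment 8
team at 0 (size 24, align 2) → ends 24
within Header: proto at 14
0 + 14 = 14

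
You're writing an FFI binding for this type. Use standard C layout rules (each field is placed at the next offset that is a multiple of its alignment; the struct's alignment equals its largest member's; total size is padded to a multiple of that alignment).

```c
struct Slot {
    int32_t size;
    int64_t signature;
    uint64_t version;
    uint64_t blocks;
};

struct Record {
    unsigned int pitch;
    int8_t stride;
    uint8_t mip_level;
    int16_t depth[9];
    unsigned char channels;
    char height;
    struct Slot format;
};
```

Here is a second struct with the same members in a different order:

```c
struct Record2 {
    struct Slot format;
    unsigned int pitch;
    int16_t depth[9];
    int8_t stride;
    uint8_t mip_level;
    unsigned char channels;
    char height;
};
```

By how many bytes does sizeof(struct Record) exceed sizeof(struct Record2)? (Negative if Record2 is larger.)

0

Slot: size at 0 (size 4, align 4) → ends 4; pad 4 to align 8 for signature; signature at 8 (size 8, align 8) → ends 16; version at 16 (size 8, align 8) → ends 24; blocks at 24 (size 8, align 8) → ends 32; total 32 bytes, alignment 8
pitch at 0 (size 4, align 4) → ends 4
stride at 4 (size 1, align 1) → ends 5
mip_level at 5 (size 1, align 1) → ends 6
depth at 6 (size 18, align 2) → ends 24
channels at 24 (size 1, align 1) → ends 25
height at 25 (size 1, align 1) → ends 26
pad 6 to align 8 for format
format at 32 (size 32, align 8) → ends 64
total 64 bytes, alignment 8
— Record2 —
format at 0 (size 32, align 8) → ends 32
pitch at 32 (size 4, align 4) → ends 36
depth at 36 (size 18, align 2) → ends 54
stride at 54 (size 1, align 1) → ends 55
mip_level at 55 (size 1, align 1) → ends 56
channels at 56 (size 1, align 1) → ends 57
height at 57 (size 1, align 1) → ends 58
tail pad 6 to reach multiple of 8
total 64 bytes, alignment 8
64 − 64 = 0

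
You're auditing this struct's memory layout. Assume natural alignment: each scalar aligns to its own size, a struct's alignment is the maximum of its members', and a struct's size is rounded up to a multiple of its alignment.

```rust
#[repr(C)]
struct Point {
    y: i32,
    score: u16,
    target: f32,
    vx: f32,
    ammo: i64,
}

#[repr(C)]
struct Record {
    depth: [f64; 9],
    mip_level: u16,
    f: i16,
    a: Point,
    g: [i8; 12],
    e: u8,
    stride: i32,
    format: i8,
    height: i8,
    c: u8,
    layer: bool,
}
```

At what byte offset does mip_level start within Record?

72

Point: 0..4  y  (4B, 4-aligned); 4..6  score  (2B, 2-aligned); 6..8  -- padding (2B); 8..12  target  (4B, 4-aligned); 12..16  vx  (4B, 4-aligned); 16..24  ammo  (8B, 8-aligned); sizeof = 24, alignof = 8
0..72  depth  (72B, 8-aligned)
72..74  mip_level  (2B, 2-aligned)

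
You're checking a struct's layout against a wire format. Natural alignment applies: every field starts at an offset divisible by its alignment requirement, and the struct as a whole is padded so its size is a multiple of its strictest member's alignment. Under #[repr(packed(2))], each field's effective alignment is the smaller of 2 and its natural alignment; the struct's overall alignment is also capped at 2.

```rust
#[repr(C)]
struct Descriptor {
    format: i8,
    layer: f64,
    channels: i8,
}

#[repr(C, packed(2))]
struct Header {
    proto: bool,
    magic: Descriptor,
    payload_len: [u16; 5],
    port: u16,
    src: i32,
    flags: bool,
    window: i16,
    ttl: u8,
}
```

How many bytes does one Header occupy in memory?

Descriptor: @0: format [1B, align 1] → 1; +7 pad (align 8); @8: layer [8B, align 8] → 16; @16: channels [1B, align 1] → 17; +7 tail pad (align 8); size 24, align 8
@0: proto [1B, align 1] → 1
+1 pad (align 2)
@2: magic [24B, align 2] → 26
@26: payload_len [10B, align 2] → 36
@36: port [2B, align 2] → 38
@38: src [4B, align 2] → 42
@42: flags [1B, align 1] → 43
+1 pad (align 2)
@44: window [2B, align 2] → 46
@46: ttl [1B, align 1] → 47
+1 tail pad (align 2)
size 48, align 2

48 bytes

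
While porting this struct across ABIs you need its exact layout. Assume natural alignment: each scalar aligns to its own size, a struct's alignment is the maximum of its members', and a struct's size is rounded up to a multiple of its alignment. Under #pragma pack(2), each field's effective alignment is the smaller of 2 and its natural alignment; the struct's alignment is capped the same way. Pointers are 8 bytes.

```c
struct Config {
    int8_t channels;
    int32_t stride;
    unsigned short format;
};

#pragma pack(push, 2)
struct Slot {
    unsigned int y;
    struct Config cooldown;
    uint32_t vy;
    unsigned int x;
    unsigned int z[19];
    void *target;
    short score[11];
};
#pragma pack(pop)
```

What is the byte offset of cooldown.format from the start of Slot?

Config: 0..1  channels  (1B, 1-aligned); 1..4  -- padding (3B); 4..8  stride  (4B, 4-aligned); 8..10  format  (2B, 2-aligned); 10..12  -- tail padding (2B); sizeof = 12, alignof = 4
0..4  y  (4B, 2-aligned)
4..16  cooldown  (12B, 2-aligned)
within Config: format at 8
4 + 8 = 12

12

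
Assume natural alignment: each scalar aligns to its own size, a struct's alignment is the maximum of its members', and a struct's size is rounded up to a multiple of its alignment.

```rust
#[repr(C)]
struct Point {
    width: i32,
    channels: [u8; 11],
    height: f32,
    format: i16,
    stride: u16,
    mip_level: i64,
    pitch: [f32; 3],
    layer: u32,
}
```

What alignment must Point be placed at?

8

member alignments: width=4, channels=1, height=4, format=2, stride=2, mip_level=8, pitch=4, layer=4
max = 8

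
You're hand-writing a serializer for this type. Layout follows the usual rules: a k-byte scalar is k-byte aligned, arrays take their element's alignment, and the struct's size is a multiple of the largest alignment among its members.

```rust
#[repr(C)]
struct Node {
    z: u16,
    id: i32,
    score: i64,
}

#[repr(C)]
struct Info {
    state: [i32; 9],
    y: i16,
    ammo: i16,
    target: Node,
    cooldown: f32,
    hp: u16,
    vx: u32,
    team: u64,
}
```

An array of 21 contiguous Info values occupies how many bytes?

Node: z at 0 (size 2, align 2) → ends 2; pad 2 to align 4 for id; id at 4 (size 4, align 4) → ends 8; score at 8 (size 8, align 8) → ends 16; total 16 bytes, alignment 8
state at 0 (size 36, align 4) → ends 36
y at 36 (size 2, align 2) → ends 38
ammo at 38 (size 2, align 2) → ends 40
target at 40 (size 16, align 8) → ends 56
cooldown at 56 (size 4, align 4) → ends 60
hp at 60 (size 2, align 2) → ends 62
pad 2 to align 4 for vx
vx at 64 (size 4, align 4) → ends 68
pad 4 to align 8 for team
team at 72 (size 8, align 8) → ends 80
total 80 bytes, alignment 8
array of 21: 21 × 80 = 1680

1680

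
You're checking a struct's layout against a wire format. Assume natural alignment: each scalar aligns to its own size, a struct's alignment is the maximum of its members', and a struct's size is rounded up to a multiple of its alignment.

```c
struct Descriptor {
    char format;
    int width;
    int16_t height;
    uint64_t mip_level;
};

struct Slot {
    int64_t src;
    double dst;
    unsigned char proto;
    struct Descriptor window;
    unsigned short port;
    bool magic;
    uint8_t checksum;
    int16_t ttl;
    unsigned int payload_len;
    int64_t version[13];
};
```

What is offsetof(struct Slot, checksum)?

Descriptor: @0: format [1B, align 1] → 1; +3 pad (align 4); @4: width [4B, align 4] → 8; @8: height [2B, align 2] → 10; +6 pad (align 8); @16: mip_level [8B, align 8] → 24; size 24, align 8
@0: src [8B, align 8] → 8
@8: dst [8B, align 8] → 16
@16: proto [1B, align 1] → 17
+7 pad (align 8)
@24: window [24B, align 8] → 48
@48: port [2B, align 2] → 50
@50: magic [1B, align 1] → 51
@51: checksum [1B, align 1] → 52

51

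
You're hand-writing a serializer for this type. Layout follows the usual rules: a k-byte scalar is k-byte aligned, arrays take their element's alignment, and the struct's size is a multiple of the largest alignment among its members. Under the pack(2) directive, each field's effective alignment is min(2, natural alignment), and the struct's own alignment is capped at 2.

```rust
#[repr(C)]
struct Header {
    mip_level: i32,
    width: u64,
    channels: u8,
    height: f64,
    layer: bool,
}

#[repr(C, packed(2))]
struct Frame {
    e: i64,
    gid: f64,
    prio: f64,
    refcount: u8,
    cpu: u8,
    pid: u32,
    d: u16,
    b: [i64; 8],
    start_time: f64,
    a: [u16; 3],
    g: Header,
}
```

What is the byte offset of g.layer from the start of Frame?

Header: @0: mip_level [4B, align 4] → 4; +4 pad (align 8); @8: width [8B, align 8] → 16; @16: channels [1B, align 1] → 17; +7 pad (align 8); @24: height [8B, align 8] → 32; @32: layer [1B, align 1] → 33; +7 tail pad (align 8); size 40, align 8
@0: e [8B, align 2] → 8
@8: gid [8B, align 2] → 16
@16: prio [8B, align 2] → 24
@24: refcount [1B, align 1] → 25
@25: cpu [1B, align 1] → 26
@26: pid [4B, align 2] → 30
@30: d [2B, align 2] → 32
@32: b [64B, align 2] → 96
@96: start_time [8B, align 2] → 104
@104: a [6B, align 2] → 110
@110: g [40B, align 2] → 150
within Header: layer at 32
110 + 32 = 142

142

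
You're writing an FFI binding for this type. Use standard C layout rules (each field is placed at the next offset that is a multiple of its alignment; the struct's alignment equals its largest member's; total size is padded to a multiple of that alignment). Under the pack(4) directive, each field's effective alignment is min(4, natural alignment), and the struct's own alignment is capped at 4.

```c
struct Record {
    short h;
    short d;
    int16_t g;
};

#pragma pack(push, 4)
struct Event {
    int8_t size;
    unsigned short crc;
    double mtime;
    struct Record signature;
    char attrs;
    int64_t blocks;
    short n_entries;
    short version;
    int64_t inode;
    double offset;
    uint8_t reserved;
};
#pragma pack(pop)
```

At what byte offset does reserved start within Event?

Record: 0..2  h  (2B, 2-aligned); 2..4  d  (2B, 2-aligned); 4..6  g  (2B, 2-aligned); sizeof = 6, alignof = 2
0..1  size  (1B, 1-aligned)
1..2  -- padding (1B)
2..4  crc  (2B, 2-aligned)
4..12  mtime  (8B, 4-aligned)
12..18  signature  (6B, 2-aligned)
18..19  attrs  (1B, 1-aligned)
19..20  -- padding (1B)
20..28  blocks  (8B, 4-aligned)
28..30  n_entries  (2B, 2-aligned)
30..32  version  (2B, 2-aligned)
32..40  inode  (8B, 4-aligned)
40..48  offset  (8B, 4-aligned)
48..49  reserved  (1B, 1-aligned)

48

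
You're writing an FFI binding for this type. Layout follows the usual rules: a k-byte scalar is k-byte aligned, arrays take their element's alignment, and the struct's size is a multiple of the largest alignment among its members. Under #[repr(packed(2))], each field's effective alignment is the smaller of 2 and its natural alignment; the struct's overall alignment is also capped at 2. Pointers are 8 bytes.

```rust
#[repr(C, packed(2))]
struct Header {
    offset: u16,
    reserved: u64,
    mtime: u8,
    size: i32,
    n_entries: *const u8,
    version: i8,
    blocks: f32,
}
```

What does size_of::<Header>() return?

offset at 0 (size 2, align 2) → ends 2
reserved at 2 (size 8, align 2) → ends 10
mtime at 10 (size 1, align 1) → ends 11
pad 1 to align 2 for size
size at 12 (size 4, align 2) → ends 16
n_entries at 16 (size 8, align 2) → ends 24
version at 24 (size 1, align 1) → ends 25
pad 1 to align 2 for blocks
blocks at 26 (size 4, align 2) → ends 30
total 30 bytes, alignment 2

30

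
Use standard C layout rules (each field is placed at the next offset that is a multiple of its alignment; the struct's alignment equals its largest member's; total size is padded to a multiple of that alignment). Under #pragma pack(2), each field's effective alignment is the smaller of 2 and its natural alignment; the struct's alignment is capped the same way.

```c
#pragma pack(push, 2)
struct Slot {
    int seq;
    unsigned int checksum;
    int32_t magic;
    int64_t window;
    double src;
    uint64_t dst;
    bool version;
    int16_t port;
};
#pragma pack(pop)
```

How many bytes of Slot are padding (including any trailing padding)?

@0: seq [4B, align 2] → 4
@4: checksum [4B, align 2] → 8
@8: magic [4B, align 2] → 12
@12: window [8B, align 2] → 20
@20: src [8B, align 2] → 28
@28: dst [8B, align 2] → 36
@36: version [1B, align 1] → 37
+1 pad (align 2)
@38: port [2B, align 2] → 40
size 40, align 2
data bytes 39, size 40 → padding 1

1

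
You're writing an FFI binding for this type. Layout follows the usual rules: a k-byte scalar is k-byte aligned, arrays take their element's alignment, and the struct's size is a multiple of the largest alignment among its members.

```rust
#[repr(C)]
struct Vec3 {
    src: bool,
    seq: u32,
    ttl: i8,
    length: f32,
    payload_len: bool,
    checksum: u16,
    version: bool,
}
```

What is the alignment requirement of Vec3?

4

member alignments: src=1, seq=4, ttl=1, length=4, payload_len=1, checksum=2, version=1
max = 4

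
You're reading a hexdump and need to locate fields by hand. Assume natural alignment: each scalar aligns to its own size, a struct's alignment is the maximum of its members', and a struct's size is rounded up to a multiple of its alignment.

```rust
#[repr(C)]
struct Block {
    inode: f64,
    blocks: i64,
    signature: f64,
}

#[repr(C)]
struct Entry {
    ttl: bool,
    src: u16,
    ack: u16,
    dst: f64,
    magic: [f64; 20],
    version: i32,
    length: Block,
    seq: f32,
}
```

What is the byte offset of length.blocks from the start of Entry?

Block: @0: inode [8B, align 8] → 8; @8: blocks [8B, align 8] → 16; @16: signature [8B, align 8] → 24; size 24, align 8
@0: ttl [1B, align 1] → 1
+1 pad (align 2)
@2: src [2B, align 2] → 4
@4: ack [2B, align 2] → 6
+2 pad (align 8)
@8: dst [8B, align 8] → 16
@16: magic [160B, align 8] → 176
@176: version [4B, align 4] → 180
+4 pad (align 8)
@184: length [24B, align 8] → 208
within Block: blocks at 8
184 + 8 = 192

192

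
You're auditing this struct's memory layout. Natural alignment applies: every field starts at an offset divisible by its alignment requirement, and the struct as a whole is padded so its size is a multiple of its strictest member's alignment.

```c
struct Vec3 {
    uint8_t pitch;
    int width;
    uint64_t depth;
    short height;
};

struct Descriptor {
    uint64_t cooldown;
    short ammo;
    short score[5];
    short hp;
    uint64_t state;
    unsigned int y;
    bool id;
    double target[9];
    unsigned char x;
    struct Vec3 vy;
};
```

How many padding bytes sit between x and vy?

7

Vec3: 0..1  pitch  (1B, 1-aligned); 1..4  -- padding (3B); 4..8  width  (4B, 4-aligned); 8..16  depth  (8B, 8-aligned); 16..18  height  (2B, 2-aligned); 18..24  -- tail padding (6B); sizeof = 24, alignof = 8
0..8  cooldown  (8B, 8-aligned)
8..10  ammo  (2B, 2-aligned)
10..20  score  (10B, 2-aligned)
20..22  hp  (2B, 2-aligned)
22..24  -- padding (2B)
24..32  state  (8B, 8-aligned)
32..36  y  (4B, 4-aligned)
36..37  id  (1B, 1-aligned)
37..40  -- padding (3B)
40..112  target  (72B, 8-aligned)
112..113  x  (1B, 1-aligned)
113..120  -- padding (7B)
120..144  vy  (24B, 8-aligned)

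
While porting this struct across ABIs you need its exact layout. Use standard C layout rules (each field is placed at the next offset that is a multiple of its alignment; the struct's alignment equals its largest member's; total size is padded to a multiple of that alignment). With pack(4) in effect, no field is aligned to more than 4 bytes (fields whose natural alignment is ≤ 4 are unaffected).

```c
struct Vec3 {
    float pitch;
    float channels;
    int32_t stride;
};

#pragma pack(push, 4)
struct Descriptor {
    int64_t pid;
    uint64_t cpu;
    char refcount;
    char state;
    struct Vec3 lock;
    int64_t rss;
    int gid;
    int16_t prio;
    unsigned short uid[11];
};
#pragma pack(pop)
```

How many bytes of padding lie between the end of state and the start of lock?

Vec3: pitch at 0 (size 4, align 4) → ends 4; channels at 4 (size 4, align 4) → ends 8; stride at 8 (size 4, align 4) → ends 12; total 12 bytes, alignment 4
pid at 0 (size 8, align 4) → ends 8
cpu at 8 (size 8, align 4) → ends 16
refcount at 16 (size 1, align 1) → ends 17
state at 17 (size 1, align 1) → ends 18
pad 2 to align 4 for lock
lock at 20 (size 12, align 4) → ends 32

2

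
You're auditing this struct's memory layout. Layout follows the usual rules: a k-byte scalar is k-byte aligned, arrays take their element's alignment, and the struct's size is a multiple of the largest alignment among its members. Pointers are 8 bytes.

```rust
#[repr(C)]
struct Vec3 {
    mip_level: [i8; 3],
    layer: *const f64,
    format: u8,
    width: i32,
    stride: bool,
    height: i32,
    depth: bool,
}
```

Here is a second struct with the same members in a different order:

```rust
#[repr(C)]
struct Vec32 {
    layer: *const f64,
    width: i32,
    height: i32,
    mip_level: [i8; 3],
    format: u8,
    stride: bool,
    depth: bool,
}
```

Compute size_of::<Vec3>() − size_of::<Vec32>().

0..3  mip_level  (3B, 1-aligned)
3..8  -- padding (5B)
8..16  layer  (8B, 8-aligned)
16..17  format  (1B, 1-aligned)
17..20  -- padding (3B)
20..24  width  (4B, 4-aligned)
24..25  stride  (1B, 1-aligned)
25..28  -- padding (3B)
28..32  height  (4B, 4-aligned)
32..33  depth  (1B, 1-aligned)
33..40  -- tail padding (7B)
sizeof = 40, alignof = 8
— Vec32 —
0..8  layer  (8B, 8-aligned)
8..12  width  (4B, 4-aligned)
12..16  height  (4B, 4-aligned)
16..19  mip_level  (3B, 1-aligned)
19..20  format  (1B, 1-aligned)
20..21  stride  (1B, 1-aligned)
21..22  depth  (1B, 1-aligned)
22..24  -- tail padding (2B)
sizeof = 24, alignof = 8
40 − 24 = 16

16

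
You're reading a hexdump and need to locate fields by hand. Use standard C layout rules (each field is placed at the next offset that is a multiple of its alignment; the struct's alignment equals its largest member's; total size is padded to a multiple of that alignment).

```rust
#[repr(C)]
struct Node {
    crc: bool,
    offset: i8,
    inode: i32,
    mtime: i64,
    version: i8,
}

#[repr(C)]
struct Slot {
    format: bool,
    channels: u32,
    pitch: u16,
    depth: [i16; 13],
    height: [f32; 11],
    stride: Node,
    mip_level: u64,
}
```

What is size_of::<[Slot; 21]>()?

2352

Node: @0: crc [1B, align 1] → 1; @1: offset [1B, align 1] → 2; +2 pad (align 4); @4: inode [4B, align 4] → 8; @8: mtime [8B, align 8] → 16; @16: version [1B, align 1] → 17; +7 tail pad (align 8); size 24, align 8
@0: format [1B, align 1] → 1
+3 pad (align 4)
@4: channels [4B, align 4] → 8
@8: pitch [2B, align 2] → 10
@10: depth [26B, align 2] → 36
@36: height [44B, align 4] → 80
@80: stride [24B, align 8] → 104
@104: mip_level [8B, align 8] → 112
size 112, align 8
array of 21: 21 × 112 = 2352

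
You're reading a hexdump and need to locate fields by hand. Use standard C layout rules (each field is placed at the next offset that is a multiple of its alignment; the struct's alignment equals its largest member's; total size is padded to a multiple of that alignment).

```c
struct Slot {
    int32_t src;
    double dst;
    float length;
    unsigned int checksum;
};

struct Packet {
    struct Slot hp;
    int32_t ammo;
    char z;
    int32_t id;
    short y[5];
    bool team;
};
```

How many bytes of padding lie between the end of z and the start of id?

Slot: @0: src [4B, align 4] → 4; +4 pad (align 8); @8: dst [8B, align 8] → 16; @16: length [4B, align 4] → 20; @20: checksum [4B, align 4] → 24; size 24, align 8
@0: hp [24B, align 8] → 24
@24: ammo [4B, align 4] → 28
@28: z [1B, align 1] → 29
+3 pad (align 4)
@32: id [4B, align 4] → 36

3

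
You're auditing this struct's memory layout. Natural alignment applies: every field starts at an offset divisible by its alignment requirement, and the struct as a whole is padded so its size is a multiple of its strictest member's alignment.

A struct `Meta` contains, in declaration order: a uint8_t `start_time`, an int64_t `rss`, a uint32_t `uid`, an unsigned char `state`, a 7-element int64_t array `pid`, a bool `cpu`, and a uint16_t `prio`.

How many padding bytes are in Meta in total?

start_time at 0 (size 1, align 1) → ends 1
pad 7 to align 8 for rss
rss at 8 (size 8, align 8) → ends 16
uid at 16 (size 4, align 4) → ends 20
state at 20 (size 1, align 1) → ends 21
pad 3 to align 8 for pid
pid at 24 (size 56, align 8) → ends 80
cpu at 80 (size 1, align 1) → ends 81
pad 1 to align 2 for prio
prio at 82 (size 2, align 2) → ends 84
tail pad 4 to reach multiple of 8
total 88 bytes, alignment 8
data bytes 73, size 88 → padding 15

15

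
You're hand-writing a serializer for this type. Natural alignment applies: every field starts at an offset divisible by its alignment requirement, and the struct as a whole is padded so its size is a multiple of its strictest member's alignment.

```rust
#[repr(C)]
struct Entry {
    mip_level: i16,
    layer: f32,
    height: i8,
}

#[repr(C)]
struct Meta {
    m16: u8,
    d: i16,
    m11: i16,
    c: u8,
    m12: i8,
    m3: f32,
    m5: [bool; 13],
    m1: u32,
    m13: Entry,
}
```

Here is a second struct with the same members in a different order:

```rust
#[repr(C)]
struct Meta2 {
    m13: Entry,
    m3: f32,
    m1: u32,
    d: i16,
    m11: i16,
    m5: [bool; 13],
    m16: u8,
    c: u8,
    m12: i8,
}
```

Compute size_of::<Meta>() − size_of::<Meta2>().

4

Entry: 0..2  mip_level  (2B, 2-aligned); 2..4  -- padding (2B); 4..8  layer  (4B, 4-aligned); 8..9  height  (1B, 1-aligned); 9..12  -- tail padding (3B); sizeof = 12, alignof = 4
0..1  m16  (1B, 1-aligned)
1..2  -- padding (1B)
2..4  d  (2B, 2-aligned)
4..6  m11  (2B, 2-aligned)
6..7  c  (1B, 1-aligned)
7..8  m12  (1B, 1-aligned)
8..12  m3  (4B, 4-aligned)
12..25  m5  (13B, 1-aligned)
25..28  -- padding (3B)
28..32  m1  (4B, 4-aligned)
32..44  m13  (12B, 4-aligned)
sizeof = 44, alignof = 4
— Meta2 —
0..12  m13  (12B, 4-aligned)
12..16  m3  (4B, 4-aligned)
16..20  m1  (4B, 4-aligned)
20..22  d  (2B, 2-aligned)
22..24  m11  (2B, 2-aligned)
24..37  m5  (13B, 1-aligned)
37..38  m16  (1B, 1-aligned)
38..39  c  (1B, 1-aligned)
39..40  m12  (1B, 1-aligned)
sizeof = 40, alignof = 4
44 − 40 = 4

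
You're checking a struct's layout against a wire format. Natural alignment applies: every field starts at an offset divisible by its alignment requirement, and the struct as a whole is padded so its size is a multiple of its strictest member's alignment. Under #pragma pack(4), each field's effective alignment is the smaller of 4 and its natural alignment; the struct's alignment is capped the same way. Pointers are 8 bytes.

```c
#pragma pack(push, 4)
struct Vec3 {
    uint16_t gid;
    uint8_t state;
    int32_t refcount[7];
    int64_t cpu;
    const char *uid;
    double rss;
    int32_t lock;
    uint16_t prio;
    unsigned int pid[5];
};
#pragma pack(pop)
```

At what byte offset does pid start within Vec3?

64

gid at 0 (size 2, align 2) → ends 2
state at 2 (size 1, align 1) → ends 3
pad 1 to align 4 for refcount
refcount at 4 (size 28, align 4) → ends 32
cpu at 32 (size 8, align 4) → ends 40
uid at 40 (size 8, align 4) → ends 48
rss at 48 (size 8, align 4) → ends 56
lock at 56 (size 4, align 4) → ends 60
prio at 60 (size 2, align 2) → ends 62
pad 2 to align 4 for pid
pid at 64 (size 20, align 4) → ends 84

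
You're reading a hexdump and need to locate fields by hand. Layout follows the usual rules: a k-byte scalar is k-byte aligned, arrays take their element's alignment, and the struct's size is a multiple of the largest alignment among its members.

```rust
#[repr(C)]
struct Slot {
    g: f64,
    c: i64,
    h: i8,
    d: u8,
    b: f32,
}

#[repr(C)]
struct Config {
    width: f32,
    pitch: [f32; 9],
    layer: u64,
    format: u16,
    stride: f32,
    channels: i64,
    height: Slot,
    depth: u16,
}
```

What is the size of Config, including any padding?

96

Slot: g at 0 (size 8, align 8) → ends 8; c at 8 (size 8, align 8) → ends 16; h at 16 (size 1, align 1) → ends 17; d at 17 (size 1, align 1) → ends 18; pad 2 to align 4 for b; b at 20 (size 4, align 4) → ends 24; total 24 bytes, alignment 8
width at 0 (size 4, align 4) → ends 4
pitch at 4 (size 36, align 4) → ends 40
layer at 40 (size 8, align 8) → ends 48
format at 48 (size 2, align 2) → ends 50
pad 2 to align 4 for stride
stride at 52 (size 4, align 4) → ends 56
channels at 56 (size 8, align 8) → ends 64
height at 64 (size 24, align 8) → ends 88
depth at 88 (size 2, align 2) → ends 90
tail pad 6 to reach multiple of 8
total 96 bytes, alignment 8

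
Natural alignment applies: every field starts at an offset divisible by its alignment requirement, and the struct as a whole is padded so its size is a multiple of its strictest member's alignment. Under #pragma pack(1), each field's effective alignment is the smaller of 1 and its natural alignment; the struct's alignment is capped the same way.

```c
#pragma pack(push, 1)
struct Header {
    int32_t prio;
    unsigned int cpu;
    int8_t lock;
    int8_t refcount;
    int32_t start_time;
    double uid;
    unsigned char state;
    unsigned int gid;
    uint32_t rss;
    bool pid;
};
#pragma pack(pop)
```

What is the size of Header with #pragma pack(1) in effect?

0..4  prio  (4B, 1-aligned)
4..8  cpu  (4B, 1-aligned)
8..9  lock  (1B, 1-aligned)
9..10  refcount  (1B, 1-aligned)
10..14  start_time  (4B, 1-aligned)
14..22  uid  (8B, 1-aligned)
22..23  state  (1B, 1-aligned)
23..27  gid  (4B, 1-aligned)
27..31  rss  (4B, 1-aligned)
31..32  pid  (1B, 1-aligned)
sizeof = 32, alignof = 1

32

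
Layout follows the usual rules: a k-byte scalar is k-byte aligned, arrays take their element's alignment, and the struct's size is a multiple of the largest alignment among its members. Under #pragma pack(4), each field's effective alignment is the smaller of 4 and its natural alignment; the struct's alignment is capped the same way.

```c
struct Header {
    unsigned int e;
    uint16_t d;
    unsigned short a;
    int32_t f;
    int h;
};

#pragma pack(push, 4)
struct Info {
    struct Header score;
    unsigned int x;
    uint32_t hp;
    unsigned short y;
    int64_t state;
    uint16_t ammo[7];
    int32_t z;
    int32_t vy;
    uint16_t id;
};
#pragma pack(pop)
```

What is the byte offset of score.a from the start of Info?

Header: e at 0 (size 4, align 4) → ends 4; d at 4 (size 2, align 2) → ends 6; a at 6 (size 2, align 2) → ends 8; f at 8 (size 4, align 4) → ends 12; h at 12 (size 4, align 4) → ends 16; total 16 bytes, alignment 4
score at 0 (size 16, align 4) → ends 16
within Header: a at 6
0 + 6 = 6

6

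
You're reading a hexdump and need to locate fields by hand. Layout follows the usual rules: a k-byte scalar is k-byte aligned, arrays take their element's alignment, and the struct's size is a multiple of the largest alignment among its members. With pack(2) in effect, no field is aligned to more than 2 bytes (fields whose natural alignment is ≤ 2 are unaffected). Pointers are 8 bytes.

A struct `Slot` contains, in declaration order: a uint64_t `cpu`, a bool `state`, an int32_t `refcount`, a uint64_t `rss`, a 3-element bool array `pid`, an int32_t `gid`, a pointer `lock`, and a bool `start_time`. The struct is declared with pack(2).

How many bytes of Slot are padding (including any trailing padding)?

3

@0: cpu [8B, align 2] → 8
@8: state [1B, align 1] → 9
+1 pad (align 2)
@10: refcount [4B, align 2] → 14
@14: rss [8B, align 2] → 22
@22: pid [3B, align 1] → 25
+1 pad (align 2)
@26: gid [4B, align 2] → 30
@30: lock [8B, align 2] → 38
@38: start_time [1B, align 1] → 39
+1 tail pad (align 2)
size 40, align 2
data bytes 37, size 40 → padding 3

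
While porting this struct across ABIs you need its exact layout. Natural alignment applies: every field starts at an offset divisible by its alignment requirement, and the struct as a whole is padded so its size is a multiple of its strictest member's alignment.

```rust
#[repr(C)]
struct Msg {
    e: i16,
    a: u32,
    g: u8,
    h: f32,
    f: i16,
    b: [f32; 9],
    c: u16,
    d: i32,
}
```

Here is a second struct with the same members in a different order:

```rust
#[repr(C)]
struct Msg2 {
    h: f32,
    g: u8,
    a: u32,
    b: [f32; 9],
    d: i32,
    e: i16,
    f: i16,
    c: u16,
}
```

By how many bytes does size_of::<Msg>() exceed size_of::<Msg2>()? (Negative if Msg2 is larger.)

4

0..2  e  (2B, 2-aligned)
2..4  -- padding (2B)
4..8  a  (4B, 4-aligned)
8..9  g  (1B, 1-aligned)
9..12  -- padding (3B)
12..16  h  (4B, 4-aligned)
16..18  f  (2B, 2-aligned)
18..20  -- padding (2B)
20..56  b  (36B, 4-aligned)
56..58  c  (2B, 2-aligned)
58..60  -- padding (2B)
60..64  d  (4B, 4-aligned)
sizeof = 64, alignof = 4
— Msg2 —
0..4  h  (4B, 4-aligned)
4..5  g  (1B, 1-aligned)
5..8  -- padding (3B)
8..12  a  (4B, 4-aligned)
12..48  b  (36B, 4-aligned)
48..52  d  (4B, 4-aligned)
52..54  e  (2B, 2-aligned)
54..56  f  (2B, 2-aligned)
56..58  c  (2B, 2-aligned)
58..60  -- tail padding (2B)
sizeof = 60, alignof = 4
64 − 60 = 4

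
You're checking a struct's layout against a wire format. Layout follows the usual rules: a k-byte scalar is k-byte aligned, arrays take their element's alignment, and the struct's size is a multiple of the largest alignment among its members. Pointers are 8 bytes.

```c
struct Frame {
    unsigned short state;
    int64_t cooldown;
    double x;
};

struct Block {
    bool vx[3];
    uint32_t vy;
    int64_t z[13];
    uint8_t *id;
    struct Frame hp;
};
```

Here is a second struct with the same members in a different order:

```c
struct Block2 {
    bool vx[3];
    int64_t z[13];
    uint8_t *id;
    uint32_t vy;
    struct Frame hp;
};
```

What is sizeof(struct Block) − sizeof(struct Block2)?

-8

Frame: @0: state [2B, align 2] → 2; +6 pad (align 8); @8: cooldown [8B, align 8] → 16; @16: x [8B, align 8] → 24; size 24, align 8
@0: vx [3B, align 1] → 3
+1 pad (align 4)
@4: vy [4B, align 4] → 8
@8: z [104B, align 8] → 112
@112: id [8B, align 8] → 120
@120: hp [24B, align 8] → 144
size 144, align 8
— Block2 —
@0: vx [3B, align 1] → 3
+5 pad (align 8)
@8: z [104B, align 8] → 112
@112: id [8B, align 8] → 120
@120: vy [4B, align 4] → 124
+4 pad (align 8)
@128: hp [24B, align 8] → 152
size 152, align 8
144 − 152 = -8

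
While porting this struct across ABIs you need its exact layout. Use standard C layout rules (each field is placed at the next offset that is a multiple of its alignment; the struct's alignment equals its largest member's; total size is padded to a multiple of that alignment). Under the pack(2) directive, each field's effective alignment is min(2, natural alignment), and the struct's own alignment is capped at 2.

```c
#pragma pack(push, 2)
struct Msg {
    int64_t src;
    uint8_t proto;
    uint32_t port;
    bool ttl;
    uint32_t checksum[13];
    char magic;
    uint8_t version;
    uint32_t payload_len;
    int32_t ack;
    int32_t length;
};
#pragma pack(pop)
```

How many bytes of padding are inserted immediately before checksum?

1

0..8  src  (8B, 2-aligned)
8..9  proto  (1B, 1-aligned)
9..10  -- padding (1B)
10..14  port  (4B, 2-aligned)
14..15  ttl  (1B, 1-aligned)
15..16  -- padding (1B)
16..68  checksum  (52B, 2-aligned)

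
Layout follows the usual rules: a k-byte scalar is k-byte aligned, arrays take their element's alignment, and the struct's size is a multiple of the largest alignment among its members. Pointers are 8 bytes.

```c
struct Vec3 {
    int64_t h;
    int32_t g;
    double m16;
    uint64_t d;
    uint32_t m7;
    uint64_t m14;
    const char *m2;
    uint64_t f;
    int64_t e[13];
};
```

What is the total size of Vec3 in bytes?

0..8  h  (8B, 8-aligned)
8..12  g  (4B, 4-aligned)
12..16  -- padding (4B)
16..24  m16  (8B, 8-aligned)
24..32  d  (8B, 8-aligned)
32..36  m7  (4B, 4-aligned)
36..40  -- padding (4B)
40..48  m14  (8B, 8-aligned)
48..56  m2  (8B, 8-aligned)
56..64  f  (8B, 8-aligned)
64..168  e  (104B, 8-aligned)
sizeof = 168, alignof = 8

168 bytes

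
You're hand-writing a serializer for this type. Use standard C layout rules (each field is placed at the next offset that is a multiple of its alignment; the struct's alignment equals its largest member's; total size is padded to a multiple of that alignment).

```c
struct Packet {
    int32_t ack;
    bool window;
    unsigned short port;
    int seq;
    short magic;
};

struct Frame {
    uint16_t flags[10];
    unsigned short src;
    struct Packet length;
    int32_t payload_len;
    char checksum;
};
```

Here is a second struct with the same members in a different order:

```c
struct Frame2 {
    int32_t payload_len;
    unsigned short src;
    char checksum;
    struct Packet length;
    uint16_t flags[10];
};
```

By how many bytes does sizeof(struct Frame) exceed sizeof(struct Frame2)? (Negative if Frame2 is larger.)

Packet: ack at 0 (size 4, align 4) → ends 4; window at 4 (size 1, align 1) → ends 5; pad 1 to align 2 for port; port at 6 (size 2, align 2) → ends 8; seq at 8 (size 4, align 4) → ends 12; magic at 12 (size 2, align 2) → ends 14; tail pad 2 to reach multiple of 4; total 16 bytes, alignment 4
flags at 0 (size 20, align 2) → ends 20
src at 20 (size 2, align 2) → ends 22
pad 2 to align 4 for length
length at 24 (size 16, align 4) → ends 40
payload_len at 40 (size 4, align 4) → ends 44
checksum at 44 (size 1, align 1) → ends 45
tail pad 3 to reach multiple of 4
total 48 bytes, alignment 4
— Frame2 —
payload_len at 0 (size 4, align 4) → ends 4
src at 4 (size 2, align 2) → ends 6
checksum at 6 (size 1, align 1) → ends 7
pad 1 to align 4 for length
length at 8 (size 16, align 4) → ends 24
flags at 24 (size 20, align 2) → ends 44
total 44 bytes, alignment 4
48 − 44 = 4

4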